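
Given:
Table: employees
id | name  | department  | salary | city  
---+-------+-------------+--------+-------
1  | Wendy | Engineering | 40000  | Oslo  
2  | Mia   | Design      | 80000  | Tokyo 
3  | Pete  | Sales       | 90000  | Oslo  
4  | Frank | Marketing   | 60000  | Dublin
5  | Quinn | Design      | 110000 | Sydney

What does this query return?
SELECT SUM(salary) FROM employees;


SUM(salary) = 40000 + 80000 + 90000 + 60000 + 110000 = 380000

380000


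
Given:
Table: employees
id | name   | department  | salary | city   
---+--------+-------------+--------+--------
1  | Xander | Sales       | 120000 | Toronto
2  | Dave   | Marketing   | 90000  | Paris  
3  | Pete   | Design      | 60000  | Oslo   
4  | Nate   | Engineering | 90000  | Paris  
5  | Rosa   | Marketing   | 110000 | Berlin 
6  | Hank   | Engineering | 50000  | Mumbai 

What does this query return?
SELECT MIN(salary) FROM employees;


Salaries: 120000, 90000, 60000, 90000, 110000, 50000
MIN = 50000

50000


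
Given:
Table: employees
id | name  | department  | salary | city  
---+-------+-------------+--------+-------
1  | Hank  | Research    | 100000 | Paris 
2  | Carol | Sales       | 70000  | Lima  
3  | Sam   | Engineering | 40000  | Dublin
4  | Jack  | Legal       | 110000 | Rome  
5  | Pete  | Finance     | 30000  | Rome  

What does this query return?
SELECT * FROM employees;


SELECT * returns all 5 rows with all columns

5 rows:
1, Hank, Research, 100000, Paris
2, Carol, Sales, 70000, Lima
3, Sam, Engineering, 40000, Dublin
4, Jack, Legal, 110000, Rome
5, Pete, Finance, 30000, Rome


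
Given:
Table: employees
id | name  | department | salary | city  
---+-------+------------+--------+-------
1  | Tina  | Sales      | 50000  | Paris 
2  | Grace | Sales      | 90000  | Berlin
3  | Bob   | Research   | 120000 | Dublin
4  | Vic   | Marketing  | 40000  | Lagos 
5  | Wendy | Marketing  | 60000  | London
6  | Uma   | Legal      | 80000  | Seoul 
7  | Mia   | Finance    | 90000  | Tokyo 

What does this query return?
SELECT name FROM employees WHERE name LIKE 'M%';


LIKE 'M%' matches names starting with 'M'
Matching: 1

1 rows:
Mia


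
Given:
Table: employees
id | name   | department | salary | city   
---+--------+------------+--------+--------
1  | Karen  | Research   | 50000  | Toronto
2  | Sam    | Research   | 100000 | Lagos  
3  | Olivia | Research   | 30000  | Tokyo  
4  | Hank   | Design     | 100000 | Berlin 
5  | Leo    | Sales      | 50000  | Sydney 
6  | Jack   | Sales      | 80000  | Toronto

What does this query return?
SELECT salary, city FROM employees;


Projecting columns: salary, city

6 rows:
50000, Toronto
100000, Lagos
30000, Tokyo
100000, Berlin
50000, Sydney
80000, Toronto


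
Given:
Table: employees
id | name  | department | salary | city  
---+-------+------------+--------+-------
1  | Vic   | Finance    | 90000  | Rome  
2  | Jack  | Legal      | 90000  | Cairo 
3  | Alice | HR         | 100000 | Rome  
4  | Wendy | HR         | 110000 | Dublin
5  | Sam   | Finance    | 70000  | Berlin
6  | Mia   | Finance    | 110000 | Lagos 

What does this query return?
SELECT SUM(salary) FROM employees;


SUM(salary) = 90000 + 90000 + 100000 + 110000 + 70000 + 110000 = 570000

570000


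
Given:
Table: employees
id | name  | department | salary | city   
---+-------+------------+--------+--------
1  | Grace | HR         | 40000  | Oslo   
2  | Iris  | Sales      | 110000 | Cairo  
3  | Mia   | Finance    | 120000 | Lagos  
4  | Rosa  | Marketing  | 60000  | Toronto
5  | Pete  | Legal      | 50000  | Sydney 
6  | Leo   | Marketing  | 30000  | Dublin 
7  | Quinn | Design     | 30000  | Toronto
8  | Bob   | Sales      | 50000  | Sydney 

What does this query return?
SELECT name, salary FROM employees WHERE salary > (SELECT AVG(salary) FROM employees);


Subquery: AVG(salary) = 61250.0
Filtering: salary > 61250.0
  Iris (110000) -> MATCH
  Mia (120000) -> MATCH


2 rows:
Iris, 110000
Mia, 120000


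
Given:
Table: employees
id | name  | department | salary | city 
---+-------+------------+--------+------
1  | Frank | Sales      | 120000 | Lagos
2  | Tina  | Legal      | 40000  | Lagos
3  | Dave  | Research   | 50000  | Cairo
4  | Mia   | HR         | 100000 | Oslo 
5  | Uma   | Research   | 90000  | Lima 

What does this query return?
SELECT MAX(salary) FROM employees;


Salaries: 120000, 40000, 50000, 100000, 90000
MAX = 120000

120000


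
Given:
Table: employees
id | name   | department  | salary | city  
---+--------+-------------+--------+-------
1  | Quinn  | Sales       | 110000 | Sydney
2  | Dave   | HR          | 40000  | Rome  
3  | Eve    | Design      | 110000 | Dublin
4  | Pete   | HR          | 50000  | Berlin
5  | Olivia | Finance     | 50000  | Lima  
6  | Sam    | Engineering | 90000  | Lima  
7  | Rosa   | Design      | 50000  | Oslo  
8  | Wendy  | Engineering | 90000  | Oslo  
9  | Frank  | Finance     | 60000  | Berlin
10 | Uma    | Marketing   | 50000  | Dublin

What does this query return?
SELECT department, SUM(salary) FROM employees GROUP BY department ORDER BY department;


Summing salary within each department:
  Design: 110000 + 50000 = 160000
  Engineering: 90000 + 90000 = 180000
  Finance: 50000 + 60000 = 110000
  HR: 40000 + 50000 = 90000
  Marketing: 50000 = 50000
  Sales: 110000 = 110000


6 groups:
Design, 160000
Engineering, 180000
Finance, 110000
HR, 90000
Marketing, 50000
Sales, 110000


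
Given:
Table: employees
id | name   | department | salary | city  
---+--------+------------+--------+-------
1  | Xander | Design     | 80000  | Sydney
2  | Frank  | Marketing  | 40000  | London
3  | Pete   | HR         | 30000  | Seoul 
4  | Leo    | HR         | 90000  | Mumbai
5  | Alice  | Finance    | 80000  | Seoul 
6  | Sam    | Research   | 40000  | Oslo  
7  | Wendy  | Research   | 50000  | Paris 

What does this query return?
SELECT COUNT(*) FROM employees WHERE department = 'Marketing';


Counting rows where department = 'Marketing'
  Frank -> MATCH


1


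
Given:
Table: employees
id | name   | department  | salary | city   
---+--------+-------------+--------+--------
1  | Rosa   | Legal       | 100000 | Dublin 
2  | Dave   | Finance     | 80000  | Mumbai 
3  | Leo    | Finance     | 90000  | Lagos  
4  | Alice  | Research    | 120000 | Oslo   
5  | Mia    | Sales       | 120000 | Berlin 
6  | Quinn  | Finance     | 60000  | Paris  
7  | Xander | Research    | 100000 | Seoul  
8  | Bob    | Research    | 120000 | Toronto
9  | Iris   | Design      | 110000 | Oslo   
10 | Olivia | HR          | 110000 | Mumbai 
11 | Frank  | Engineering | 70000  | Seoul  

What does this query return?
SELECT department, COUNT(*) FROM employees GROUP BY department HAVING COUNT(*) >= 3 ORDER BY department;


Groups with count >= 3:
  Finance: 3 -> PASS
  Research: 3 -> PASS
  Design: 1 -> filtered out
  Engineering: 1 -> filtered out
  HR: 1 -> filtered out
  Legal: 1 -> filtered out
  Sales: 1 -> filtered out


2 groups:
Finance, 3
Research, 3


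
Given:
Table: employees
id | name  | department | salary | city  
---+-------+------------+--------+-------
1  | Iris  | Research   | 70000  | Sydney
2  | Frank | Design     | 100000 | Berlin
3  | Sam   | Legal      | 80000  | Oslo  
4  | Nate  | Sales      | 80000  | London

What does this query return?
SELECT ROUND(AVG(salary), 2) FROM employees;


SUM(salary) = 330000
COUNT = 4
ROUND(AVG, 2) = ROUND(330000 / 4, 2) = 82500.0

82500.0


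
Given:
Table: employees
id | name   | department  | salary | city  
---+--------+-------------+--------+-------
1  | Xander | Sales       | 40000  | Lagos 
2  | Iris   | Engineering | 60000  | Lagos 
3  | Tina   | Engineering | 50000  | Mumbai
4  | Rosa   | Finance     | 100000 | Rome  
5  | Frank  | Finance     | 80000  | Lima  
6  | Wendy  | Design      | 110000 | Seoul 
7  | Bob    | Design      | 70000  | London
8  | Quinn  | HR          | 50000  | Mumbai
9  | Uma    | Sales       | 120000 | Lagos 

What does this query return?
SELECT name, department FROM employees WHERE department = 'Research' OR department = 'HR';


Filtering: department = 'Research' OR 'HR'
Matching: 1 rows

1 rows:
Quinn, HR


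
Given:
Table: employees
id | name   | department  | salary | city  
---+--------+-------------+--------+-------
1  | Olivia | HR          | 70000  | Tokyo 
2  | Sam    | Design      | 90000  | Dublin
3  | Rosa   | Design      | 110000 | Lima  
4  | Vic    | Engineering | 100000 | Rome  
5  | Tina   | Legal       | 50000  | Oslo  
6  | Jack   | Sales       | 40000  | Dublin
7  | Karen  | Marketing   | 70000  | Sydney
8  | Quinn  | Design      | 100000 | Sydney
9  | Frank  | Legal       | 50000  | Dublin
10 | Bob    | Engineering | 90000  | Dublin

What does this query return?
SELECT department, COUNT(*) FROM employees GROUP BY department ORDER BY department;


Assigning each row to its department group:
  Olivia -> HR
  Sam -> Design
  Rosa -> Design
  Vic -> Engineering
  Tina -> Legal
  Jack -> Sales
  Karen -> Marketing
  Quinn -> Design
  Frank -> Legal
  Bob -> Engineering


6 groups:
Design, 3
Engineering, 2
HR, 1
Legal, 2
Marketing, 1
Sales, 1


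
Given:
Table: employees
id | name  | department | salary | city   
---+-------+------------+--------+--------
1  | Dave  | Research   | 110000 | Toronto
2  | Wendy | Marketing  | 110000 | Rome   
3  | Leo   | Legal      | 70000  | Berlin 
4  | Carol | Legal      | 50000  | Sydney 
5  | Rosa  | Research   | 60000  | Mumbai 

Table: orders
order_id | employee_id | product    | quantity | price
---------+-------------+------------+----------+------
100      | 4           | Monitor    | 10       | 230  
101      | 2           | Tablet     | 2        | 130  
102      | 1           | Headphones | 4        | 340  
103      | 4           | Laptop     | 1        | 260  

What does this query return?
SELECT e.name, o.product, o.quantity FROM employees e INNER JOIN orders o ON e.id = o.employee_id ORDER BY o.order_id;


Joining employees.id = orders.employee_id:
  employee Carol (id=4) -> order Monitor
  employee Wendy (id=2) -> order Tablet
  employee Dave (id=1) -> order Headphones
  employee Carol (id=4) -> order Laptop


4 rows:
Carol, Monitor, 10
Wendy, Tablet, 2
Dave, Headphones, 4
Carol, Laptop, 1


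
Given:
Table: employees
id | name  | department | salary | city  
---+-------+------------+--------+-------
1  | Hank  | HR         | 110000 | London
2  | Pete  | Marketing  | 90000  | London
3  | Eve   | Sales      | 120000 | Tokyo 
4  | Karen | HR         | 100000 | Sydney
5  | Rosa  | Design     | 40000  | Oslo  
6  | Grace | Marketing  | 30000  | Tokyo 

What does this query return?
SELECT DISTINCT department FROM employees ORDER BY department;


All 'department' values (row order): HR, Marketing, Sales, HR, Design, Marketing
Removing duplicates leaves 4 unique value(s).

4 values:
Design
HR
Marketing
Sales


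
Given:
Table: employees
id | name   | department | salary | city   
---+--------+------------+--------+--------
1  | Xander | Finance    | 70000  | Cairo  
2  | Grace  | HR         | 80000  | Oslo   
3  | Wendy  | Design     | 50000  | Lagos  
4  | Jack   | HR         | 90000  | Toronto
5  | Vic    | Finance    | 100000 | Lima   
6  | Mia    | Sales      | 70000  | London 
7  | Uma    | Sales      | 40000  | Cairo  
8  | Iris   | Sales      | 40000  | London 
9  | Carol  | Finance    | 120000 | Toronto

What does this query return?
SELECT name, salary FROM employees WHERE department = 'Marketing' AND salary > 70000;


Filtering: department = 'Marketing' AND salary > 70000
Matching: 0 rows

Empty result set (0 rows)


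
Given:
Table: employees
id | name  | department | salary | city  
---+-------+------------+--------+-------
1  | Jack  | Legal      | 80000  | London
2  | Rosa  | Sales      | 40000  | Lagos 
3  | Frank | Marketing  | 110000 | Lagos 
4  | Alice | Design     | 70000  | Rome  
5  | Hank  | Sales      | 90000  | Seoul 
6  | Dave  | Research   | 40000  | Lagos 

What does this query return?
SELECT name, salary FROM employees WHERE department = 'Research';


Filtering: department = 'Research'
Matching rows: 1

1 rows:
Dave, 40000


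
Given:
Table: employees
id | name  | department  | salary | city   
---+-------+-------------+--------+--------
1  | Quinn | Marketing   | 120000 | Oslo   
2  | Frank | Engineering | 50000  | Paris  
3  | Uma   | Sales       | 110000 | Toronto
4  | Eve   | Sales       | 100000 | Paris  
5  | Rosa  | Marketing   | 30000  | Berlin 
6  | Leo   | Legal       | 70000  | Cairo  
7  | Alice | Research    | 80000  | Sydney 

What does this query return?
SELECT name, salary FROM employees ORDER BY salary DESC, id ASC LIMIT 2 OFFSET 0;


Sort by salary DESC (id ASC tiebreak), then skip 0 and take 2
Rows 1 through 2

2 rows:
Quinn, 120000
Uma, 110000


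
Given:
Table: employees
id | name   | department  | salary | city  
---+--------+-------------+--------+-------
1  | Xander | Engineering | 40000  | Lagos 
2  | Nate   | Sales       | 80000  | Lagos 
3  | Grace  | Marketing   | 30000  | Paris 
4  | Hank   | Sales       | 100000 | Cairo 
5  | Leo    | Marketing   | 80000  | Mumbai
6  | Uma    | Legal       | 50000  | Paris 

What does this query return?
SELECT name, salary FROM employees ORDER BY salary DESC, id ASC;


Sorting by salary DESC, then id ASC for ties

6 rows:
Hank, 100000
Nate, 80000
Leo, 80000
Uma, 50000
Xander, 40000
Grace, 30000


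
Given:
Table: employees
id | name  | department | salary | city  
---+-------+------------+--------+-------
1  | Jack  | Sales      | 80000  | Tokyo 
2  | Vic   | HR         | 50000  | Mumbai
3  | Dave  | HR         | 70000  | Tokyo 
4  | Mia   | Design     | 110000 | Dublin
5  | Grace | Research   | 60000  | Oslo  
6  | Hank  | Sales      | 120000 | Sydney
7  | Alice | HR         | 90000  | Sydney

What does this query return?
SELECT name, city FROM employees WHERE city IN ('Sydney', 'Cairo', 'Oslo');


Filtering: city IN ('Sydney', 'Cairo', 'Oslo')
Matching: 3 rows

3 rows:
Grace, Oslo
Hank, Sydney
Alice, Sydney


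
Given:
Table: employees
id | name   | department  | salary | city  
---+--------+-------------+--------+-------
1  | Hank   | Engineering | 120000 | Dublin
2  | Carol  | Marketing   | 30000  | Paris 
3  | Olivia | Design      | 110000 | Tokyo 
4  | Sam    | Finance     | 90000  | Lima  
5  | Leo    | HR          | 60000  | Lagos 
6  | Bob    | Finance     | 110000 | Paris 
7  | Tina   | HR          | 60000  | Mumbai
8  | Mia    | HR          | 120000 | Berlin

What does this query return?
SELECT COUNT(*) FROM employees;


COUNT(*) counts all rows

8


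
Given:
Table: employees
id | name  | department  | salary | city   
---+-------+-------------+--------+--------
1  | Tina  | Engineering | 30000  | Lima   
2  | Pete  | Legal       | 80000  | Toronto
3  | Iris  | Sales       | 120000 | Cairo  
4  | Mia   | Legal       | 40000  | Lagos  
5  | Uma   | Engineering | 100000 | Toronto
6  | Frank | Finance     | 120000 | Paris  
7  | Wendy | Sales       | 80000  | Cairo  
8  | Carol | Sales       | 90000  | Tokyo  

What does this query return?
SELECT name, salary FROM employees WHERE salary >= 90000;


Filtering: salary >= 90000
Matching: 4 rows

4 rows:
Iris, 120000
Uma, 100000
Frank, 120000
Carol, 90000


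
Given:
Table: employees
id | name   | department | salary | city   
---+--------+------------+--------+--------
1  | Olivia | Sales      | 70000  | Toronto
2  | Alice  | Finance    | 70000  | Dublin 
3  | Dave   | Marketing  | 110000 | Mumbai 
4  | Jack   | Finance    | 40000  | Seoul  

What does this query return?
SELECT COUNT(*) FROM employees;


COUNT(*) counts all rows

4


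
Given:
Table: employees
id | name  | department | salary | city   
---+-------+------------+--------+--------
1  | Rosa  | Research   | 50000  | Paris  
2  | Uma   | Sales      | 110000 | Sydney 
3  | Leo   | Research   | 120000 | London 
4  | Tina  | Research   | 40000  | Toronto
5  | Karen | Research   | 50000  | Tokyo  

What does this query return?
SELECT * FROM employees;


SELECT * returns all 5 rows with all columns

5 rows:
1, Rosa, Research, 50000, Paris
2, Uma, Sales, 110000, Sydney
3, Leo, Research, 120000, London
4, Tina, Research, 40000, Toronto
5, Karen, Research, 50000, Tokyo


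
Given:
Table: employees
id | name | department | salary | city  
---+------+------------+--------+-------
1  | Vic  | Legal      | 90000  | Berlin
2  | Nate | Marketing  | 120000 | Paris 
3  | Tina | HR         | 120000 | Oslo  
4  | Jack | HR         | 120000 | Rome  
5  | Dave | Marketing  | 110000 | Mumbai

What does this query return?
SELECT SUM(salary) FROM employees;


SUM(salary) = 90000 + 120000 + 120000 + 120000 + 110000 = 560000

560000


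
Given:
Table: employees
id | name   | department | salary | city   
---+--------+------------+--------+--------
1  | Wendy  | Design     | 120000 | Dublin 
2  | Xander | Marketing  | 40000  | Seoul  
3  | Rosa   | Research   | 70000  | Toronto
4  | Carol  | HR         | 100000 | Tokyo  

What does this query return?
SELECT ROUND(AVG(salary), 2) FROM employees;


SUM(salary) = 330000
COUNT = 4
ROUND(AVG, 2) = ROUND(330000 / 4, 2) = 82500.0

82500.0


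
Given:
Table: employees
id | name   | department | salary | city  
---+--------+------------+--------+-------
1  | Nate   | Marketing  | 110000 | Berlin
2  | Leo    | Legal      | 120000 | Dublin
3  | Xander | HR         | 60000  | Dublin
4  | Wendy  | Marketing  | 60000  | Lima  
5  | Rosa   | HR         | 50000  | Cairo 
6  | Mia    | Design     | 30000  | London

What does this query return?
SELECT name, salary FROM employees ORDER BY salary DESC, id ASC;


Sorting by salary DESC, then id ASC for ties

6 rows:
Leo, 120000
Nate, 110000
Xander, 60000
Wendy, 60000
Rosa, 50000
Mia, 30000


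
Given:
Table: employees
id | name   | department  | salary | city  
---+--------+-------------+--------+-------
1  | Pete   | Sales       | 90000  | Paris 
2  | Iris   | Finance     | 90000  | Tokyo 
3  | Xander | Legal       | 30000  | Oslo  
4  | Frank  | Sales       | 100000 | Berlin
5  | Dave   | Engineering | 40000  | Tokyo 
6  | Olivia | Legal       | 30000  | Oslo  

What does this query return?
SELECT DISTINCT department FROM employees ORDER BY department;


All 'department' values (row order): Sales, Finance, Legal, Sales, Engineering, Legal
Removing duplicates leaves 4 unique value(s).

4 values:
Engineering
Finance
Legal
Sales


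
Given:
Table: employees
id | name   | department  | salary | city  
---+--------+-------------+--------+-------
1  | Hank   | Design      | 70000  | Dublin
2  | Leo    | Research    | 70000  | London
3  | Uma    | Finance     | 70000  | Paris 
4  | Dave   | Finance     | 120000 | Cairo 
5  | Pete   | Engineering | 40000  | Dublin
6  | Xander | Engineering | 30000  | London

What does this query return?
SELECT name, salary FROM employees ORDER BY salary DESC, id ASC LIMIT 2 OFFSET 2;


Sort by salary DESC (id ASC tiebreak), then skip 2 and take 2
Rows 3 through 4

2 rows:
Leo, 70000
Uma, 70000


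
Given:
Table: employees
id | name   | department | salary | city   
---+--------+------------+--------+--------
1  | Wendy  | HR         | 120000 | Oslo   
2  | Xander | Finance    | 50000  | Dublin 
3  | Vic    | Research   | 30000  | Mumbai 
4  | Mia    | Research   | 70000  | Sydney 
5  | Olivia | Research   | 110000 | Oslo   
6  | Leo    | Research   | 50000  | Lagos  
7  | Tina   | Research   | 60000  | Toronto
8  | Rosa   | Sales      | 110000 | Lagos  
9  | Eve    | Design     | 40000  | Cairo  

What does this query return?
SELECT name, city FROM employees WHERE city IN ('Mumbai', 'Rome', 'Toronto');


Filtering: city IN ('Mumbai', 'Rome', 'Toronto')
Matching: 2 rows

2 rows:
Vic, Mumbai
Tina, Toronto


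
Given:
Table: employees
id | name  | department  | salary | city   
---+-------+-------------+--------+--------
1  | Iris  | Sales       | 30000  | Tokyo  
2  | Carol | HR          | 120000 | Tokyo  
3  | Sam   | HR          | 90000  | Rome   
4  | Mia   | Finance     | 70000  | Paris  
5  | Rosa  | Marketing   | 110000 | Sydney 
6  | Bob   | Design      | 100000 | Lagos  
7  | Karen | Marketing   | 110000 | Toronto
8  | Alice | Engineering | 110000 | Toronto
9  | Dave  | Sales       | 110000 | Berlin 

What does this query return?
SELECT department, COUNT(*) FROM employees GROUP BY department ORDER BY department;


Assigning each row to its department group:
  Iris -> Sales
  Carol -> HR
  Sam -> HR
  Mia -> Finance
  Rosa -> Marketing
  Bob -> Design
  Karen -> Marketing
  Alice -> Engineering
  Dave -> Sales


6 groups:
Design, 1
Engineering, 1
Finance, 1
HR, 2
Marketing, 2
Sales, 2


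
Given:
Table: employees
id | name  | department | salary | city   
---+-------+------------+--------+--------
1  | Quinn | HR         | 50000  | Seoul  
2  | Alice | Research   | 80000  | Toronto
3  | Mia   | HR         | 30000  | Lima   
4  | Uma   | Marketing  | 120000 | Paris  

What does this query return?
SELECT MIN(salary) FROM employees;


Salaries: 50000, 80000, 30000, 120000
MIN = 30000

30000


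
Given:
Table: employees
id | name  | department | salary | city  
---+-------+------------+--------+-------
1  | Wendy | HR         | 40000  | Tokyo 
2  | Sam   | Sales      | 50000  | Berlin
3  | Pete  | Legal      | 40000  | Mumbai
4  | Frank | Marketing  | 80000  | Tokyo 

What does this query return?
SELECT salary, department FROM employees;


Projecting columns: salary, department

4 rows:
40000, HR
50000, Sales
40000, Legal
80000, Marketing


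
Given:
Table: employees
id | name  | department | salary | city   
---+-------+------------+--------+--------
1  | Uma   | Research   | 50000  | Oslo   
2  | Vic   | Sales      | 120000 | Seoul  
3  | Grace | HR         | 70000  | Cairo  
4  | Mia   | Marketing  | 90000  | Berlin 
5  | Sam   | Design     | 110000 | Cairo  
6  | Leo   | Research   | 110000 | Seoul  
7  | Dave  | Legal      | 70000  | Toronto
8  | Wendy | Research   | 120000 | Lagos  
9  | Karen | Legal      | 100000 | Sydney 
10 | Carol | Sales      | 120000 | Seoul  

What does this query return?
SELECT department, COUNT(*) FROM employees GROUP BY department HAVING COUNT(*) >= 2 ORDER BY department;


Groups with count >= 2:
  Legal: 2 -> PASS
  Research: 3 -> PASS
  Sales: 2 -> PASS
  Design: 1 -> filtered out
  HR: 1 -> filtered out
  Marketing: 1 -> filtered out


3 groups:
Legal, 2
Research, 3
Sales, 2


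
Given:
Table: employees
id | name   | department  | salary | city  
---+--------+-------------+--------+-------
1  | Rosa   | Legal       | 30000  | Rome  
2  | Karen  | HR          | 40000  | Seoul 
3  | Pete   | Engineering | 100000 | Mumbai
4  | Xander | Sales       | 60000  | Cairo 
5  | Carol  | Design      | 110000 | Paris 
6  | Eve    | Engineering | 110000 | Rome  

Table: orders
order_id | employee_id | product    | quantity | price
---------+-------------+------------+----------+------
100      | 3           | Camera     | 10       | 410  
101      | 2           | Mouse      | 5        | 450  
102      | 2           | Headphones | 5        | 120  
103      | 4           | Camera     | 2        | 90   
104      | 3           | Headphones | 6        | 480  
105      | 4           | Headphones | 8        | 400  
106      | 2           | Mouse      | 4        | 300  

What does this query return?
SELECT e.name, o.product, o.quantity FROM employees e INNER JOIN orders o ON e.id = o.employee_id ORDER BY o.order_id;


Joining employees.id = orders.employee_id:
  employee Pete (id=3) -> order Camera
  employee Karen (id=2) -> order Mouse
  employee Karen (id=2) -> order Headphones
  employee Xander (id=4) -> order Camera
  employee Pete (id=3) -> order Headphones
  employee Xander (id=4) -> order Headphones
  employee Karen (id=2) -> order Mouse


7 rows:
Pete, Camera, 10
Karen, Mouse, 5
Karen, Headphones, 5
Xander, Camera, 2
Pete, Headphones, 6
Xander, Headphones, 8
Karen, Mouse, 4


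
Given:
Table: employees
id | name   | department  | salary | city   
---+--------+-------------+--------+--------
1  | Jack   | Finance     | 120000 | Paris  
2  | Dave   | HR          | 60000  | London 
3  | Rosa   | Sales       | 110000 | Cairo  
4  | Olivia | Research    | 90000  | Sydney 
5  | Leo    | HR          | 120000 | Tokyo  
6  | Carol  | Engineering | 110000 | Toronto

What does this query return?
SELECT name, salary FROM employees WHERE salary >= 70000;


Filtering: salary >= 70000
Matching: 5 rows

5 rows:
Jack, 120000
Rosa, 110000
Olivia, 90000
Leo, 120000
Carol, 110000


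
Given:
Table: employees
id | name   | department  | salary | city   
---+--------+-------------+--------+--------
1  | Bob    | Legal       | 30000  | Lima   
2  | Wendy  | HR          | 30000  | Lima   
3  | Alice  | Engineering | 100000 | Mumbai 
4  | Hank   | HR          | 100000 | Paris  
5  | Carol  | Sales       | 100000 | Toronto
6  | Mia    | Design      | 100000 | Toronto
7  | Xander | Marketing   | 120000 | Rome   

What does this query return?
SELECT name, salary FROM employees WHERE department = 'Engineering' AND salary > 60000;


Filtering: department = 'Engineering' AND salary > 60000
Matching: 1 rows

1 rows:
Alice, 100000


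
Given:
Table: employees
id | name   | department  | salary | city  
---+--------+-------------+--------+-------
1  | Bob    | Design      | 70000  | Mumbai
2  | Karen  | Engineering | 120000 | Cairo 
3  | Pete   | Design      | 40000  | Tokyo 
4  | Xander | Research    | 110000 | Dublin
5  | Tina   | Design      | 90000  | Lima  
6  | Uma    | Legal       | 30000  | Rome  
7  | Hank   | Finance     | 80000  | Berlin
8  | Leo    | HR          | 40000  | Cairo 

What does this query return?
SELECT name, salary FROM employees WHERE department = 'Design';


Filtering: department = 'Design'
Matching rows: 3

3 rows:
Bob, 70000
Pete, 40000
Tina, 90000


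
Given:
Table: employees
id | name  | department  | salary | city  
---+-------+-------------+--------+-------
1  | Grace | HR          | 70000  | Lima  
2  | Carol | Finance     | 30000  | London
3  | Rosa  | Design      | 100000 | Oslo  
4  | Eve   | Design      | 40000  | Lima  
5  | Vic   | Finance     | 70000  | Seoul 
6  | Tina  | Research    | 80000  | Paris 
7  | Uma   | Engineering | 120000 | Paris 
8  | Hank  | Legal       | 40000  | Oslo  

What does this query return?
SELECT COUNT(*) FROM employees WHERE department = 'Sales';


Counting rows where department = 'Sales'


0


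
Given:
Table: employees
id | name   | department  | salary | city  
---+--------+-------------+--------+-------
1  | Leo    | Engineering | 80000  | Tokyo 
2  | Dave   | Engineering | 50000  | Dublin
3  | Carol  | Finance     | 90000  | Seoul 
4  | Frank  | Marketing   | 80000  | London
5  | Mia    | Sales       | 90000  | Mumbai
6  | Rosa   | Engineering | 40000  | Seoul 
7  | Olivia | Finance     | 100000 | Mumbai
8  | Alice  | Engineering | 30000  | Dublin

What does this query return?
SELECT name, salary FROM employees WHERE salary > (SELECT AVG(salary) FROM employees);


Subquery: AVG(salary) = 70000.0
Filtering: salary > 70000.0
  Leo (80000) -> MATCH
  Carol (90000) -> MATCH
  Frank (80000) -> MATCH
  Mia (90000) -> MATCH
  Olivia (100000) -> MATCH


5 rows:
Leo, 80000
Carol, 90000
Frank, 80000
Mia, 90000
Olivia, 100000


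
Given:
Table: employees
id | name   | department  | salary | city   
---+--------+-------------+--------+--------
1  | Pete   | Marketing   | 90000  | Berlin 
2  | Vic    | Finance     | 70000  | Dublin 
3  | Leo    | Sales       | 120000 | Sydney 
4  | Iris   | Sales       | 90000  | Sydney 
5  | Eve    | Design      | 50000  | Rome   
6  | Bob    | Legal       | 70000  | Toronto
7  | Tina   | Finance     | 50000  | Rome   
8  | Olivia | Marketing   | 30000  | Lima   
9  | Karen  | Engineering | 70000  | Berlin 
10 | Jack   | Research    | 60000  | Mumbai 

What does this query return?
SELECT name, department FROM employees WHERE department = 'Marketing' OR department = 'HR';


Filtering: department = 'Marketing' OR 'HR'
Matching: 2 rows

2 rows:
Pete, Marketing
Olivia, Marketing


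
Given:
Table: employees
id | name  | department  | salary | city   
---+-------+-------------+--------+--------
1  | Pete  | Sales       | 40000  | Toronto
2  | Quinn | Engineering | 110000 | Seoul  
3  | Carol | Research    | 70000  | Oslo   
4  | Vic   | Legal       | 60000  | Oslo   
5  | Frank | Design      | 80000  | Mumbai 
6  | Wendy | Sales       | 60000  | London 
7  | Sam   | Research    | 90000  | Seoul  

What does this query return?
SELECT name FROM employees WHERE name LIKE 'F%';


LIKE 'F%' matches names starting with 'F'
Matching: 1

1 rows:
Frank


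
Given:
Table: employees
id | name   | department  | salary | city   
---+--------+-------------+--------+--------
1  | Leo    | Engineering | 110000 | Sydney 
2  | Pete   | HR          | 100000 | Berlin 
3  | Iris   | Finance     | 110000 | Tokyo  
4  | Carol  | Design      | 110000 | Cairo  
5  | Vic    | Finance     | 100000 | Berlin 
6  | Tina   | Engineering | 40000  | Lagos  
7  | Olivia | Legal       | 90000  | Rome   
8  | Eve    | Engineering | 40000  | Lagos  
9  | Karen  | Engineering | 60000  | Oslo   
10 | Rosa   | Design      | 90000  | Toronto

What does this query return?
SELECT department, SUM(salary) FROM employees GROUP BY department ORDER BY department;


Summing salary within each department:
  Design: 110000 + 90000 = 200000
  Engineering: 110000 + 40000 + 40000 + 60000 = 250000
  Finance: 110000 + 100000 = 210000
  HR: 100000 = 100000
  Legal: 90000 = 90000


5 groups:
Design, 200000
Engineering, 250000
Finance, 210000
HR, 100000
Legal, 90000


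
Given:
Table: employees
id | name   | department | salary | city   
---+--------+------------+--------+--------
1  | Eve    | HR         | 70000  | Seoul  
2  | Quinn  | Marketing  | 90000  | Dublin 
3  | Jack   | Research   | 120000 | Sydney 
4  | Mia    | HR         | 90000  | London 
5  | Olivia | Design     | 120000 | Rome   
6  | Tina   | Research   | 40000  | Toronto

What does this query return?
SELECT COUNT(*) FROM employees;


COUNT(*) counts all rows

6


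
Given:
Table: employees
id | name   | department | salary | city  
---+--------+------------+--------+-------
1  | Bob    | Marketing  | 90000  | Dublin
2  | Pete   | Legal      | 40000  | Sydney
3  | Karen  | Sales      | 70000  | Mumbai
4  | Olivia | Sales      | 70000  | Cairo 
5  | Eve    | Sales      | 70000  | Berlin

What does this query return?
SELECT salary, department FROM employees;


Projecting columns: salary, department

5 rows:
90000, Marketing
40000, Legal
70000, Sales
70000, Sales
70000, Sales


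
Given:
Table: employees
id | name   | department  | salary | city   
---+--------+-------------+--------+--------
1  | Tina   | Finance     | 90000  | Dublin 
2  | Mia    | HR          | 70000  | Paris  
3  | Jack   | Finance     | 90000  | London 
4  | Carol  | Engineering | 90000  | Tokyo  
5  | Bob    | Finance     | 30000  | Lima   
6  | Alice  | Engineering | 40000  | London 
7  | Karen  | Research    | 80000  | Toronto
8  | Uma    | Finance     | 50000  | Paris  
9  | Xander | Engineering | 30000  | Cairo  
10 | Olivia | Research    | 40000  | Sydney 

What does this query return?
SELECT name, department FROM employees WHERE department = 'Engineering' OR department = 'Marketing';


Filtering: department = 'Engineering' OR 'Marketing'
Matching: 3 rows

3 rows:
Carol, Engineering
Alice, Engineering
Xander, Engineering


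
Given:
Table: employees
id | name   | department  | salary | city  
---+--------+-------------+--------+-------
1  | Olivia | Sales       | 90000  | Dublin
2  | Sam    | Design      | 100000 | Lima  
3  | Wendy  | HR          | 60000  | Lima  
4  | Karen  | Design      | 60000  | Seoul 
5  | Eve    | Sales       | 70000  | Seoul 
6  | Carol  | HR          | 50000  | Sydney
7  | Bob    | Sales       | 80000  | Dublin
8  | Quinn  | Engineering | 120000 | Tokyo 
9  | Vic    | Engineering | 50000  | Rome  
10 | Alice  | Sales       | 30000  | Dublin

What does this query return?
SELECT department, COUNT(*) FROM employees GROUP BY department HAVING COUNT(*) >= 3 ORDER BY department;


Groups with count >= 3:
  Sales: 4 -> PASS
  Design: 2 -> filtered out
  Engineering: 2 -> filtered out
  HR: 2 -> filtered out


1 groups:
Sales, 4


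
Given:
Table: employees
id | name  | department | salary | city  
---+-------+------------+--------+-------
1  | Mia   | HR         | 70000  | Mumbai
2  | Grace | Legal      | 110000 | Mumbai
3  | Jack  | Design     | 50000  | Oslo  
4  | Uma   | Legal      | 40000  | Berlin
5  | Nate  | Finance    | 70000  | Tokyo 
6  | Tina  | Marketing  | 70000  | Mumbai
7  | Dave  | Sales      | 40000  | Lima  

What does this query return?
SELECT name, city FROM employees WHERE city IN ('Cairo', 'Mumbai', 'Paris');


Filtering: city IN ('Cairo', 'Mumbai', 'Paris')
Matching: 3 rows

3 rows:
Mia, Mumbai
Grace, Mumbai
Tina, Mumbai


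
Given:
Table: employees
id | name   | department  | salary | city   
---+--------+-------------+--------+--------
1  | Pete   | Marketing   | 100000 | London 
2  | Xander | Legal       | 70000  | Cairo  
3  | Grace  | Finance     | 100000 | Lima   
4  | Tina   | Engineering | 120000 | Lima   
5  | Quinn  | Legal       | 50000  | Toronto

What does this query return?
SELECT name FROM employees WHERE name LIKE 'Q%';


LIKE 'Q%' matches names starting with 'Q'
Matching: 1

1 rows:
Quinn


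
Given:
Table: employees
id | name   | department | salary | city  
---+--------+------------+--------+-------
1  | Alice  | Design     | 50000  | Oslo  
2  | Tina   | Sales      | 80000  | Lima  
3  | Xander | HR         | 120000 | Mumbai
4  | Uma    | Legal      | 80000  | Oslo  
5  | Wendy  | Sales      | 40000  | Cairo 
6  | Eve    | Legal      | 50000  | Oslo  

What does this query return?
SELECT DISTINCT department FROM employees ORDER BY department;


All 'department' values (row order): Design, Sales, HR, Legal, Sales, Legal
Removing duplicates leaves 4 unique value(s).

4 values:
Design
HR
Legal
Sales


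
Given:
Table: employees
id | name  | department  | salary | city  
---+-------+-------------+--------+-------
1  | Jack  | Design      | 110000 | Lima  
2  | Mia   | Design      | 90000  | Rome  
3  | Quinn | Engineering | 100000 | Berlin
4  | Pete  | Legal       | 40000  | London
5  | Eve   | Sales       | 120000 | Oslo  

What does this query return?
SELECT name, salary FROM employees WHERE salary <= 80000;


Filtering: salary <= 80000
Matching: 1 rows

1 rows:
Pete, 40000


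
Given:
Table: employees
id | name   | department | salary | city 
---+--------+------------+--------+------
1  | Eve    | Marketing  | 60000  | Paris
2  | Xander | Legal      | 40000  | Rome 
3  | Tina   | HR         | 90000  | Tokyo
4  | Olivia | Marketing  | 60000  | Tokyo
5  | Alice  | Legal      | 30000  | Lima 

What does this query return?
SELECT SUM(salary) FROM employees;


SUM(salary) = 60000 + 40000 + 90000 + 60000 + 30000 = 280000

280000


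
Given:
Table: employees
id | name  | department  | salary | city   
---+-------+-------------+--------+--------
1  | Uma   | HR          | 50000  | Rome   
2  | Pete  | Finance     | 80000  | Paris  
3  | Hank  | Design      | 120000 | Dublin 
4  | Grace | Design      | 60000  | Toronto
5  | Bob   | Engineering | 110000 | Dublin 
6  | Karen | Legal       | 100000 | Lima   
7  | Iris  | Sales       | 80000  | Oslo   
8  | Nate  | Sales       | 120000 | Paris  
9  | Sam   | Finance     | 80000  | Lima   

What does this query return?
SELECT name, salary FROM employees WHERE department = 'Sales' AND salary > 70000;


Filtering: department = 'Sales' AND salary > 70000
Matching: 2 rows

2 rows:
Iris, 80000
Nate, 120000


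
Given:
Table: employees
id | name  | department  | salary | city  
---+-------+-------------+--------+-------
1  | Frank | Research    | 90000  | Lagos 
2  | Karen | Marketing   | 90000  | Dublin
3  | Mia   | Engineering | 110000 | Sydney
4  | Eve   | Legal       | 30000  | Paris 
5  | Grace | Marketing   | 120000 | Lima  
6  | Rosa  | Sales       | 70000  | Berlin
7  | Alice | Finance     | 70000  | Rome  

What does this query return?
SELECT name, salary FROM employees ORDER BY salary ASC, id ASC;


Sorting by salary ASC, then id ASC for ties

7 rows:
Eve, 30000
Rosa, 70000
Alice, 70000
Frank, 90000
Karen, 90000
Mia, 110000
Grace, 120000


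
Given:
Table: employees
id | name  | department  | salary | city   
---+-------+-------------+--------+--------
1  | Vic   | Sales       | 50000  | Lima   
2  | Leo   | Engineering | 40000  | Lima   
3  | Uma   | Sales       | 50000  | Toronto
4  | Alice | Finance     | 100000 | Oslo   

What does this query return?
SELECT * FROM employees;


SELECT * returns all 4 rows with all columns

4 rows:
1, Vic, Sales, 50000, Lima
2, Leo, Engineering, 40000, Lima
3, Uma, Sales, 50000, Toronto
4, Alice, Finance, 100000, Oslo


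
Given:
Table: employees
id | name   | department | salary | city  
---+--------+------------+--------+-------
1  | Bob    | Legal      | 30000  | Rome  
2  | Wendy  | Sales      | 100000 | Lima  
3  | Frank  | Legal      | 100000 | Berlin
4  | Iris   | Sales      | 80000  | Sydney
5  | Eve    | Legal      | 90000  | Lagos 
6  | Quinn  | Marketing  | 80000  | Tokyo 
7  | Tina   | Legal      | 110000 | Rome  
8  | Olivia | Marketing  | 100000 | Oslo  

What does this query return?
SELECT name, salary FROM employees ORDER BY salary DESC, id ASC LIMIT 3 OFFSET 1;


Sort by salary DESC (id ASC tiebreak), then skip 1 and take 3
Rows 2 through 4

3 rows:
Wendy, 100000
Frank, 100000
Olivia, 100000


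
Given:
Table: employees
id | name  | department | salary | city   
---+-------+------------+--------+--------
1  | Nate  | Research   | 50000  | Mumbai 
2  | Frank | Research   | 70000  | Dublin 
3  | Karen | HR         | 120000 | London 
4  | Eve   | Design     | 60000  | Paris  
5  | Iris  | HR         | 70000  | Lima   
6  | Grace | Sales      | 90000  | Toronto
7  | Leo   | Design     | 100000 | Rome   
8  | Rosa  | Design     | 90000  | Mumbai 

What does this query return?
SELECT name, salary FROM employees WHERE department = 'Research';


Filtering: department = 'Research'
Matching rows: 2

2 rows:
Nate, 50000
Frank, 70000


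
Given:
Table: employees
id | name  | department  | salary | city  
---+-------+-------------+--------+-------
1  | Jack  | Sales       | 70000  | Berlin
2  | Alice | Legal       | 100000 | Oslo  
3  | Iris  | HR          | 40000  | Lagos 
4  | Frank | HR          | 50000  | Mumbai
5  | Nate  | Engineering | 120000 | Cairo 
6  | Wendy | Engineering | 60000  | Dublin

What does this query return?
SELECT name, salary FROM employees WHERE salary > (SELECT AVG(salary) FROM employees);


Subquery: AVG(salary) = 73333.33
Filtering: salary > 73333.33
  Alice (100000) -> MATCH
  Nate (120000) -> MATCH


2 rows:
Alice, 100000
Nate, 120000


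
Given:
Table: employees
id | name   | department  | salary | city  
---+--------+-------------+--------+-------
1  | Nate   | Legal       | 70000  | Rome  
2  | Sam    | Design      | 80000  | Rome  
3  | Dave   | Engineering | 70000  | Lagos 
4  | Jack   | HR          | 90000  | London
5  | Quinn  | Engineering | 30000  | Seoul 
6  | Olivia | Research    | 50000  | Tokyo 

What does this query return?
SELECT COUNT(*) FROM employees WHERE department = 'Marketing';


Counting rows where department = 'Marketing'


0


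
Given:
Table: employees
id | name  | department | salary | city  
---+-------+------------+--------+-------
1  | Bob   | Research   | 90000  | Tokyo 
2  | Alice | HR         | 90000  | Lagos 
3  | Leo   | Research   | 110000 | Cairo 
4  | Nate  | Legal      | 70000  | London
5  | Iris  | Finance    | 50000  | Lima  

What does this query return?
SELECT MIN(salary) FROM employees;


Salaries: 90000, 90000, 110000, 70000, 50000
MIN = 50000

50000


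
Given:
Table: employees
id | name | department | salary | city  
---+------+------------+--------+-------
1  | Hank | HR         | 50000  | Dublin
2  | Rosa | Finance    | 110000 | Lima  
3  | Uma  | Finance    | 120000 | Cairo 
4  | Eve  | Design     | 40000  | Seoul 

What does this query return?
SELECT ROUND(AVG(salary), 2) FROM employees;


SUM(salary) = 320000
COUNT = 4
ROUND(AVG, 2) = ROUND(320000 / 4, 2) = 80000.0

80000.0
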